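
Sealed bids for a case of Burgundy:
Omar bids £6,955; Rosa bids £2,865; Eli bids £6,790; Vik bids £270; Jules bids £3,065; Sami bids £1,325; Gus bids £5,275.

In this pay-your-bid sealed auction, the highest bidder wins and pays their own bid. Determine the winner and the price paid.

Omar pays £6,955

Pay-your-bid sealed auction: the highest bidder wins and pays their own bid.
Bids in order: 6,955 (Omar) > 6,790 (Eli) > 5,275 (Gus) > 3,065 (Jules) > 2,865 (Rosa) > 1,325 (Sami) > …
Omar has the highest bid and pays exactly that: £6,955.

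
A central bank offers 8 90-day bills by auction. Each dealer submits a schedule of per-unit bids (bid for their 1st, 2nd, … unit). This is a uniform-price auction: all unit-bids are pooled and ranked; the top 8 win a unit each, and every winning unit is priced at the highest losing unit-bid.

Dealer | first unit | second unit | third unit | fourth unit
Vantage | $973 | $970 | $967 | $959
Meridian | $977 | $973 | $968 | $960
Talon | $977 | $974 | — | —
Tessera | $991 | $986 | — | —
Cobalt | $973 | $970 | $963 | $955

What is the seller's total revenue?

Pooled unit-bids ranked (top 8): 991 (Tessera-1), 986 (Tessera-2), 977 (Meridian-1), 977 (Talon-1), 974 (Talon-2), 973 (Vantage-1), 973 (Meridian-2), 973 (Cobalt-1)
Highest rejected unit-bid = $970.
Allocation: Cobalt 1, Meridian 2, Talon 2, Tessera 2, Vantage 1. Every unit priced at $970.
Revenue = 8 × 970 = $7,760.

Total revenue: $7,760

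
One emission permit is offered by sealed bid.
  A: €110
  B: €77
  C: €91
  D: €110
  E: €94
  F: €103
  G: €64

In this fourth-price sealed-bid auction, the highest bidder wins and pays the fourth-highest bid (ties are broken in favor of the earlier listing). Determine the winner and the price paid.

A pays €94

Bids ranked: 110 (A) > 110 (D) > 103 (F) > 94 (E) > 91 (C) > 77 (B) > …
Tie at €110 → A wins by tie-break.
A is highest; pays the fourth-highest bid, €94.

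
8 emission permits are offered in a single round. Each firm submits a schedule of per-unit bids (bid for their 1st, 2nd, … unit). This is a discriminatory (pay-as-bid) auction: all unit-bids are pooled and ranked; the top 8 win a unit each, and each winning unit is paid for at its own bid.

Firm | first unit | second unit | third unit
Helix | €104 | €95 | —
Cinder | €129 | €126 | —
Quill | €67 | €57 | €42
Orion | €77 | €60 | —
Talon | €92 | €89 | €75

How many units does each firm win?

All unit-bids, highest first — top 8: 129 (Cinder-1), 126 (Cinder-2), 104 (Helix-1), 95 (Helix-2), 92 (Talon-1), 89 (Talon-2), 77 (Orion-1), 75 (Talon-3)
Next rejected bid: €67 (not a price — pay-as-bid).
Allocation: Cinder 2, Helix 2, Orion 1, Talon 3.

Cinder 2, Helix 2, Orion 1, Talon 3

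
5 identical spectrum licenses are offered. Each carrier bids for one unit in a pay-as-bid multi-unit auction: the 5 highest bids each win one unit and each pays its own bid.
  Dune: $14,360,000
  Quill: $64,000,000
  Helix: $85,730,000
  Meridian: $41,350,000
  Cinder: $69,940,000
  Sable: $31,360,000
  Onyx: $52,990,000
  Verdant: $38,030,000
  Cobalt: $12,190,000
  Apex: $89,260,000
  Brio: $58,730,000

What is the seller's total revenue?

Total revenue: $367,660,000

Ordering the bids: 89,260,000 (Apex), 85,730,000 (Helix), 69,940,000 (Cinder), 64,000,000 (Quill), 58,730,000 (Brio), 52,990,000 (Onyx), 41,350,000 (Meridian), …
Top 5: Apex, Helix, Cinder, Quill, Brio.
Total revenue = 89,260,000 + 85,730,000 + 69,940,000 + 64,000,000 + 58,730,000 = $367,660,000.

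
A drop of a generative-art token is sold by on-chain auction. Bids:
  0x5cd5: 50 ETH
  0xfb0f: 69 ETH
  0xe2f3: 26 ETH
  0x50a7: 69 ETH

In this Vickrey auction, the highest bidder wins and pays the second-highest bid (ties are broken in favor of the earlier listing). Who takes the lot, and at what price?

Vickrey auction: the highest bidder wins and pays the second-highest bid.
Sorting bids: 69 (0xfb0f) > 69 (0x50a7) > 50 (0x5cd5) > 26 (0xe2f3)
Tie at 69 ETH → 0xfb0f wins by tie-break.
0xfb0f wins with the highest bid; price is set by the runner-up at 69 ETH.

0xfb0f pays 69 ETH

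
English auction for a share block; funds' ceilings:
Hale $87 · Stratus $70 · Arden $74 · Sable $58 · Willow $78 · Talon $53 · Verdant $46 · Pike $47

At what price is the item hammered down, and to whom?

Hale wins at $78

Limits ranked: 87 (Hale) > 78 (Willow) > 74 (Arden) > 70 (Stratus) > 58 (Sable) > 53 (Talon) > …
Willow is the last rival to drop out, at $78; Hale remains and wins at that price.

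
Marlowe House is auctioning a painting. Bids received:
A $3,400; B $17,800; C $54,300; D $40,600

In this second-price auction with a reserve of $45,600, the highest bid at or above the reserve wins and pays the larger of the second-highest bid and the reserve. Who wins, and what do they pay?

Rule: the highest bid at or above the reserve wins and pays the larger of the second-highest bid and the reserve.
Sorting bids: 54,300 (C) > 40,600 (D) > 17,800 (B) > 3,400 (A)
C has the top bid at or above the reserve ($54,300).
Second-highest bid $40,600 is below the reserve $45,600, so the reserve binds → payment $45,600.

C pays $45,600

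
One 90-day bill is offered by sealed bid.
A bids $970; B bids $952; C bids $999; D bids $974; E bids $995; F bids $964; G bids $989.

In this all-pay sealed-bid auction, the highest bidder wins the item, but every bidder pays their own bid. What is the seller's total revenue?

Total revenue: $6,843

Bids in order: 999 (C) > 995 (E) > 989 (G) > 974 (D) > 970 (A) > 964 (F) > …
C wins with the top bid; all bids are sunk regardless.
Every bidder forfeits their bid regardless of winning.
Revenue = 970 + 952 + 999 + 974 + 995 + 964 + 989 = $6,843.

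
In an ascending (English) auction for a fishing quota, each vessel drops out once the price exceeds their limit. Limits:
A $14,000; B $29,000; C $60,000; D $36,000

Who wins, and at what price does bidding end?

C wins at $36,000

Sorting limits: 60,000 (C) > 36,000 (D) > 29,000 (B) > 14,000 (A)
D is the last rival to drop out, at $36,000; C remains and wins at that price.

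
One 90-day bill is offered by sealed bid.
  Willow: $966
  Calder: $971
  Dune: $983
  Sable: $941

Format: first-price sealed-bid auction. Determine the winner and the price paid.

Bids in order: 983 (Dune) > 971 (Calder) > 966 (Willow) > 941 (Sable)
Dune has the highest bid and pays exactly that: $983.

Dune pays $983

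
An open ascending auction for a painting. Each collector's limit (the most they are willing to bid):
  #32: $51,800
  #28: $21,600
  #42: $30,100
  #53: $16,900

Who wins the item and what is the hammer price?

Limits ranked: 51,800 (#32) > 30,100 (#42) > 21,600 (#28) > 16,900 (#53)
Bidding ends when #42 exits at $30,100; #32 takes it.

#32 wins at $30,100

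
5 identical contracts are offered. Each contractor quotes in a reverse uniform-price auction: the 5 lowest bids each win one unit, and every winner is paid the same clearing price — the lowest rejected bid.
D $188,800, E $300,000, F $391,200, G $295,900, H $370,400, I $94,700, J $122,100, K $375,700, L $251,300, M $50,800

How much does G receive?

G is paid $0

Ordering the bids: 50,800 (M), 94,700 (I), 122,100 (J), 188,800 (D), 251,300 (L), 295,900 (G), 300,000 (E), …
Lowest 5: M, I, J, D, L.
First losing bid is G's $295,900, which sets the uniform price.
G does not win → is paid $0.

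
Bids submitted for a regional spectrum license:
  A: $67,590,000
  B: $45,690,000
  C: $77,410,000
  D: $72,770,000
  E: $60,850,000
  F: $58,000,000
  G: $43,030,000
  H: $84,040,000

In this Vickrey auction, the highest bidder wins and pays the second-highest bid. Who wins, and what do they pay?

H pays $77,410,000

Rule: the highest bidder wins and pays the second-highest bid.
Sorting bids: 84,040,000 (H) > 77,410,000 (C) > 72,770,000 (D) > 67,590,000 (A) > 60,850,000 (E) > 58,000,000 (F) > …
Second-price: H pays C's bid of $77,410,000.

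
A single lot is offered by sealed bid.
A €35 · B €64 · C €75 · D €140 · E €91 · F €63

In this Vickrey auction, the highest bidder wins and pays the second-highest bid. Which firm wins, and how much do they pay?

D pays €91

Bids in order: 140 (D) > 91 (E) > 75 (C) > 64 (B) > 63 (F) > 35 (A)
Second-price: D pays E's bid of €91.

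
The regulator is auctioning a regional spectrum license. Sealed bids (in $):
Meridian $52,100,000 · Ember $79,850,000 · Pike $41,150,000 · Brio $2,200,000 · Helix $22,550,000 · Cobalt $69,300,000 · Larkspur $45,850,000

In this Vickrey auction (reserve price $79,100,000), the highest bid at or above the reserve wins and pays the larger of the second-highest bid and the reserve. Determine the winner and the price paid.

Sorting bids: 79,850,000 (Ember) > 69,300,000 (Cobalt) > 52,100,000 (Meridian) > 45,850,000 (Larkspur) > 41,150,000 (Pike) > 22,550,000 (Helix) > …
Highest eligible bid: Ember at $79,850,000.
max(second-highest $69,300,000, reserve $79,100,000) = $79,100,000.

Ember pays $79,100,000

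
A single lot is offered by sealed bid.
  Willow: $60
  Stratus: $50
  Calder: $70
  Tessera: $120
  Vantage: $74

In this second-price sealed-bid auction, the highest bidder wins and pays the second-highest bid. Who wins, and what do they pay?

Tessera pays $74

Sorting bids: 120 (Tessera) > 74 (Vantage) > 70 (Calder) > 60 (Willow) > 50 (Stratus)
Tessera wins with the highest bid; price is set by the runner-up at $74.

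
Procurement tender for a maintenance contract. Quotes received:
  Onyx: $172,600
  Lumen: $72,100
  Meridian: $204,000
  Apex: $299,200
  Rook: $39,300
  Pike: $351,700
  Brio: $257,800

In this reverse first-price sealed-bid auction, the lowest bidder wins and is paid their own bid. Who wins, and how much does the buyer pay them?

Rook is paid $39,300

Sorting bids: 39,300 (Rook) < 72,100 (Lumen) < 172,600 (Onyx) < 204,000 (Meridian) < 257,800 (Brio) < 299,200 (Apex) < …
First-price: Rook is paid what they bid, $39,300.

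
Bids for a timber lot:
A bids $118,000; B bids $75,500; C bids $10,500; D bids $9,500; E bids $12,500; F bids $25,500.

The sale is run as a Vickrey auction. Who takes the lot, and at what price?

A pays $75,500

Sorting bids: 118,000 (A) > 75,500 (B) > 25,500 (F) > 12,500 (E) > 10,500 (C) > 9,500 (D)
A is highest; pays the second-highest bid, $75,500.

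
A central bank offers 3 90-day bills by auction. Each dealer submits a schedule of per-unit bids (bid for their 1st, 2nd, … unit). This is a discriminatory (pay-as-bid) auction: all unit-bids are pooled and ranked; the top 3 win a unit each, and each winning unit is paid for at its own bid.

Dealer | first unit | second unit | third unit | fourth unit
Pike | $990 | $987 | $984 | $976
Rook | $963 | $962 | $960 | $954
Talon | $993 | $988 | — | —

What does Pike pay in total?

Pike pays $990

Merging the schedules and taking the best 3: 993 (Talon-1), 990 (Pike-1), 988 (Talon-2)
Next rejected bid: $987 (not a price — pay-as-bid).
Pike's winning unit-bids: 990 = $990.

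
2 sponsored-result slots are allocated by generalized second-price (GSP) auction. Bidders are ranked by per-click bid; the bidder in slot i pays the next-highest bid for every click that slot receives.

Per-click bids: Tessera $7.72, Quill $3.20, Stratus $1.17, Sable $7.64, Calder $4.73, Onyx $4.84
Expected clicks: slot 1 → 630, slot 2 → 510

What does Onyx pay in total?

Per-click bids in order: $7.72 (Tessera) > $7.64 (Sable) > $4.84 (Onyx) > …
Onyx ranks below slot 2 → no slot, pays nothing.

Onyx pays $0.00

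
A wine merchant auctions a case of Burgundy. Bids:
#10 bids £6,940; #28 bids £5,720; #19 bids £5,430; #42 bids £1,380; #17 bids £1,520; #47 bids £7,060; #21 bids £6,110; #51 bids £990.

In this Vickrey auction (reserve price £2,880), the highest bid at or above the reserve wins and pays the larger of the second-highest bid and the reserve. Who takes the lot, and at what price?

#47 pays £6,940

Vickrey auction (reserve price £2,880): the highest bid at or above the reserve wins and pays the larger of the second-highest bid and the reserve.
Bids ranked: 7,060 (#47) > 6,940 (#10) > 6,110 (#21) > 5,720 (#28) > 5,430 (#19) > 1,520 (#17) > …
Highest eligible bid: #47 at £7,060.
max(second-highest £6,940, reserve £2,880) = £6,940; the reserve does not bind.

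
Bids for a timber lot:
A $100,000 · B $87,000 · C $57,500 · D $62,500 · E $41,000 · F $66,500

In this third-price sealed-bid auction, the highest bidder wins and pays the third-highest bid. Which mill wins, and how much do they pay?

A pays $66,500

Sorting bids: 100,000 (A) > 87,000 (B) > 66,500 (F) > 62,500 (D) > 57,500 (C) > 41,000 (E)
A wins; payment is bid #3 in the ranking = $66,500.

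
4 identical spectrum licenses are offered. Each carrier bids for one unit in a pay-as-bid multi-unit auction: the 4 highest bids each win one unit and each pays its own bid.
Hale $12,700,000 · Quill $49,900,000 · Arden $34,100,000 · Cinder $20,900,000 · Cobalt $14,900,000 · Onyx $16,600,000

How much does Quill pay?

Quill pays $49,900,000

Bids ranked high→low: 49,900,000 (Quill), 34,100,000 (Arden), 20,900,000 (Cinder), 16,600,000 (Onyx), 14,900,000 (Cobalt), 12,700,000 (Hale)
The 4 highest are Quill, Arden, Cinder, Onyx.
Quill wins → own bid $49,900,000.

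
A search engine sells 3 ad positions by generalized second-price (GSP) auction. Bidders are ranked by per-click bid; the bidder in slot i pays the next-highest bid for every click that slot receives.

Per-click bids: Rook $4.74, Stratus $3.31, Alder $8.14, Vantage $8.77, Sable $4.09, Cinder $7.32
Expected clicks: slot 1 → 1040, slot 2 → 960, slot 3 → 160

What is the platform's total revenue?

Total revenue: $16251.20

Ranked by bid: $8.77 (Vantage) > $8.14 (Alder) > $7.32 (Cinder) > $4.74 (Rook) > …
Slot 1: Vantage pays $8.14 × 1040 = $8465.60
Slot 2: Alder pays $7.32 × 960 = $7027.20
Slot 3: Cinder pays $4.74 × 160 = $758.40
Total = $16251.20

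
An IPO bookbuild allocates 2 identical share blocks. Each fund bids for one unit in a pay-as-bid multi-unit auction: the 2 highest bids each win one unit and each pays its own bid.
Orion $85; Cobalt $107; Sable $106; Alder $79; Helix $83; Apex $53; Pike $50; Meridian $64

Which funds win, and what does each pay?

Bids ranked high→low: 107 (Cobalt), 106 (Sable), 85 (Orion), 83 (Helix), …
Winners (2 units): Cobalt, Sable.
Each winner pays its own bid: Cobalt $107, Sable $106.

Cobalt $107, Sable $106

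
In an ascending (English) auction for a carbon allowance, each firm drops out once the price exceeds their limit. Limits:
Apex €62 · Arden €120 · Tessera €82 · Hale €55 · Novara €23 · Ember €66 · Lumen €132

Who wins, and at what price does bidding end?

Lumen wins at €120

Sorting limits: 132 (Lumen) > 120 (Arden) > 82 (Tessera) > 66 (Ember) > 62 (Apex) > 55 (Hale) > …
Arden is the last rival to drop out, at €120; Lumen remains and wins at that price.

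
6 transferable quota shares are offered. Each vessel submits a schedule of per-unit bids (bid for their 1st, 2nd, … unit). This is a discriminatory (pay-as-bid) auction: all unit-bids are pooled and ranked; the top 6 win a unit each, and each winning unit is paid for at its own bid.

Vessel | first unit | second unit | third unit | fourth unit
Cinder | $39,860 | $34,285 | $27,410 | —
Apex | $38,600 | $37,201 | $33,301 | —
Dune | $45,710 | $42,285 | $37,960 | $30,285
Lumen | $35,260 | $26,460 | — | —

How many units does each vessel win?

Pooled unit-bids ranked (top 6): 45,710 (Dune-1), 42,285 (Dune-2), 39,860 (Cinder-1), 38,600 (Apex-1), 37,960 (Dune-3), 37,201 (Apex-2)
Next rejected bid: $35,260 (not a price — pay-as-bid).
Allocation: Apex 2, Cinder 1, Dune 3.

Apex 2, Cinder 1, Dune 3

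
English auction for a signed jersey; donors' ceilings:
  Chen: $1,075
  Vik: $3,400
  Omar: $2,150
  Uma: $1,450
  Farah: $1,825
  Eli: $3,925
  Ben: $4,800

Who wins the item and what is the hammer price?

Ben wins at $3,925

Limits ranked: 4,800 (Ben) > 3,925 (Eli) > 3,400 (Vik) > 2,150 (Omar) > 1,825 (Farah) > 1,450 (Uma) > …
Bidding ends when Eli exits at $3,925; Ben takes it.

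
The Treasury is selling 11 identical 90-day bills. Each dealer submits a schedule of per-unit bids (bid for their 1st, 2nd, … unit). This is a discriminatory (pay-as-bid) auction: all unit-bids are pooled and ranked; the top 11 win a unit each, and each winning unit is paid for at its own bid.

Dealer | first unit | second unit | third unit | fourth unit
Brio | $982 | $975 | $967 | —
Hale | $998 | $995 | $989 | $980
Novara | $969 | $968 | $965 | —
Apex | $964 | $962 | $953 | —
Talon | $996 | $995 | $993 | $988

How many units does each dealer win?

Brio 2, Hale 4, Novara 1, Talon 4

All unit-bids, highest first — top 11: 998 (Hale-1), 996 (Talon-1), 995 (Hale-2), 995 (Talon-2), 993 (Talon-3), 989 (Hale-3), 988 (Talon-4), 982 (Brio-1), 980 (Hale-4), 975 (Brio-2), 969 (Novara-1)
Next rejected bid: $968 (not a price — pay-as-bid).
Allocation: Brio 2, Hale 4, Novara 1, Talon 4.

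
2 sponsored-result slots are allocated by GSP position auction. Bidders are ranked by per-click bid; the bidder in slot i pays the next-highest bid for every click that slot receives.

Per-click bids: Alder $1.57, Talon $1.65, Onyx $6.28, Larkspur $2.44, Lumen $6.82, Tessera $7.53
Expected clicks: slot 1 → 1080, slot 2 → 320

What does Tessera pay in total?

Tessera pays $7365.60

Per-click bids in order: $7.53 (Tessera) > $6.82 (Lumen) > $6.28 (Onyx) > …
Tessera holds slot 1 → pays next bid $6.82 × 1080 clicks = $7365.60.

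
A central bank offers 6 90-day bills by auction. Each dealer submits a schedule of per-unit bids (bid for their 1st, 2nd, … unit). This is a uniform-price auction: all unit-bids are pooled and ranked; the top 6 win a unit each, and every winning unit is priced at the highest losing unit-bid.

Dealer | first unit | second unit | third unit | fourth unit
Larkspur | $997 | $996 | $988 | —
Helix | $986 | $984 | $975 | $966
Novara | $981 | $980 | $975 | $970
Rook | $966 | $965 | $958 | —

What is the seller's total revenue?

Total revenue: $5,880

All unit-bids, highest first — top 6: 997 (Larkspur-1), 996 (Larkspur-2), 988 (Larkspur-3), 986 (Helix-1), 984 (Helix-2), 981 (Novara-1)
First bid not allocated: $980.
Allocation: Helix 2, Larkspur 3, Novara 1. Every unit priced at $980.
Revenue = 6 × 980 = $5,880.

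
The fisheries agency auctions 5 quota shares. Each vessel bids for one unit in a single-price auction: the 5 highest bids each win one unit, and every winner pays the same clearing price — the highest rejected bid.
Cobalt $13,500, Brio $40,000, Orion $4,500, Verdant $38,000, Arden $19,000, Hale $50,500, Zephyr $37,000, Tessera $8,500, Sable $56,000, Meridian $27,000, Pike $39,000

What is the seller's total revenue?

Total revenue: $185,000

Sorting: 56,000 (Sable), 50,500 (Hale), 40,000 (Brio), 39,000 (Pike), 38,000 (Verdant), 37,000 (Zephyr), 27,000 (Meridian), …
Winners (5 units): Sable, Hale, Brio, Pike, Verdant.
Highest unsuccessful bid: $37,000 → clearing price.
Total revenue = 5 × $37,000 = $185,000.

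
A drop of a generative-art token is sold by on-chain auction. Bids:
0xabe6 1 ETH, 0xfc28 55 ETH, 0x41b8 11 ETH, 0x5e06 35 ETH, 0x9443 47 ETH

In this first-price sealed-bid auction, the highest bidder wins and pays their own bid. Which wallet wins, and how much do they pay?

0xfc28 pays 55 ETH

First-price sealed-bid auction: the highest bidder wins and pays their own bid.
Bids ranked: 55 (0xfc28) > 47 (0x9443) > 35 (0x5e06) > 11 (0x41b8) > 1 (0xabe6)
First-price: 0xfc28 pays what they bid, 55 ETH.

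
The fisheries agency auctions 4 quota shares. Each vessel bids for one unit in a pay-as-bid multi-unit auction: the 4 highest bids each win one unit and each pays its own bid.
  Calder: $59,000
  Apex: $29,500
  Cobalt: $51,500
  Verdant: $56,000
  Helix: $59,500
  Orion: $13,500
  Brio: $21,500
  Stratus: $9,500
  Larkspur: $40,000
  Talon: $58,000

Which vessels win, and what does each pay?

Helix $59,500, Calder $59,000, Talon $58,000, Verdant $56,000

Bids ranked high→low: 59,500 (Helix), 59,000 (Calder), 58,000 (Talon), 56,000 (Verdant), 51,500 (Cobalt), 40,000 (Larkspur), …
The 4 highest are Helix, Calder, Talon, Verdant.
Each winner pays its own bid: Helix $59,500, Calder $59,000, Talon $58,000, Verdant $56,000.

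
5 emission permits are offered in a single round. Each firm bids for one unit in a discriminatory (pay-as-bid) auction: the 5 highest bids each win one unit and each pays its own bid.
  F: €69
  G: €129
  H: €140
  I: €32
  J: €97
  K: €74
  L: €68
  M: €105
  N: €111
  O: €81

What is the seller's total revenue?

Ordering the bids: 140 (H), 129 (G), 111 (N), 105 (M), 97 (J), 81 (O), 74 (K), …
Top 5: H, G, N, M, J.
Total revenue = 140 + 129 + 111 + 105 + 97 = €582.

Total revenue: €582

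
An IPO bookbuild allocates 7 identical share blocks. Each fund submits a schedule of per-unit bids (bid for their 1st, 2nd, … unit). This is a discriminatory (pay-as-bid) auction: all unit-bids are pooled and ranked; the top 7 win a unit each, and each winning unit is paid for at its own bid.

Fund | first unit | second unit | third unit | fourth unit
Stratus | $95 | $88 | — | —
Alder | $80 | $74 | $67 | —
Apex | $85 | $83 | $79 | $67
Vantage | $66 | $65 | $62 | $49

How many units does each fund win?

All unit-bids, highest first — top 7: 95 (Stratus-1), 88 (Stratus-2), 85 (Apex-1), 83 (Apex-2), 80 (Alder-1), 79 (Apex-3), 74 (Alder-2)
Next rejected bid: $67 (not a price — pay-as-bid).
Allocation: Alder 2, Apex 3, Stratus 2.

Alder 2, Apex 3, Stratus 2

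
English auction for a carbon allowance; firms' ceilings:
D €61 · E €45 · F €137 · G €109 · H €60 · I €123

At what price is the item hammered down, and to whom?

F wins at €123

Rule: the price rises until one bidder remains; the winner pays the price at which the last rival dropped out.
Limits ranked: 137 (F) > 123 (I) > 109 (G) > 61 (D) > 60 (H) > 45 (E)
Bidding ends when I exits at €123; F takes it.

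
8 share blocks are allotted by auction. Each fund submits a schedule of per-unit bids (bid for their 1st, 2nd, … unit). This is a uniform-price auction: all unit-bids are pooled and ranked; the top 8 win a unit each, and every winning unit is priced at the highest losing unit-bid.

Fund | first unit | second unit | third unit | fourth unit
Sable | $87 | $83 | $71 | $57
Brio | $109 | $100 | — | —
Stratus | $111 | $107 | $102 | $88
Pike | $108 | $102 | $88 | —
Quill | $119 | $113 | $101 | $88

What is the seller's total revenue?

Total revenue: $808

Merging the schedules and taking the best 8: 119 (Quill-1), 113 (Quill-2), 111 (Stratus-1), 109 (Brio-1), 108 (Pike-1), 107 (Stratus-2), 102 (Stratus-3), 102 (Pike-2)
Highest rejected unit-bid = $101.
Allocation: Brio 1, Pike 2, Quill 2, Stratus 3. Every unit priced at $101.
Revenue = 8 × 101 = $808.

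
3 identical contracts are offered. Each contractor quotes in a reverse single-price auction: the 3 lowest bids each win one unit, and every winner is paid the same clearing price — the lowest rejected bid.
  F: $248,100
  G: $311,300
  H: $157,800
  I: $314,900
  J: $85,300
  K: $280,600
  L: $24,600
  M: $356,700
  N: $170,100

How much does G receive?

Ordering the bids: 24,600 (L), 85,300 (J), 157,800 (H), 170,100 (N), 248,100 (F), …
Winners (3 units): L, J, H.
First losing bid is N's $170,100, which sets the uniform price.
G does not win → is paid $0.

G is paid $0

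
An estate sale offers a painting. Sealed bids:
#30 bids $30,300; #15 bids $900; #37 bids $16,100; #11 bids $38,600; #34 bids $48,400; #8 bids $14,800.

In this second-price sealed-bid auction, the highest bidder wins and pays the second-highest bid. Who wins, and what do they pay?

Rule: the highest bidder wins and pays the second-highest bid.
Bids in order: 48,400 (#34) > 38,600 (#11) > 30,300 (#30) > 16,100 (#37) > 14,800 (#8) > 900 (#15)
Second-price: #34 pays #11's bid of $38,600.

#34 pays $38,600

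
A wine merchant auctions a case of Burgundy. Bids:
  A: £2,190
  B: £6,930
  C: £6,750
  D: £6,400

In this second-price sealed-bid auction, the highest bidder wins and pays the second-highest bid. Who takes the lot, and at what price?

Sorting bids: 6,930 (B) > 6,750 (C) > 6,400 (D) > 2,190 (A)
B wins with the highest bid; price is set by the runner-up at £6,750.

B pays £6,750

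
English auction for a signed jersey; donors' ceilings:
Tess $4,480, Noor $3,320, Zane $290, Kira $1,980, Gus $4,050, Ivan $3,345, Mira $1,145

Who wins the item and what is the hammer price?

Limits in order: 4,480 (Tess) > 4,050 (Gus) > 3,345 (Ivan) > 3,320 (Noor) > 1,980 (Kira) > 1,145 (Mira) > …
Once the price passes $4,050, only Tess is left; the hammer falls at Gus's limit of $4,050.

Tess wins at $4,050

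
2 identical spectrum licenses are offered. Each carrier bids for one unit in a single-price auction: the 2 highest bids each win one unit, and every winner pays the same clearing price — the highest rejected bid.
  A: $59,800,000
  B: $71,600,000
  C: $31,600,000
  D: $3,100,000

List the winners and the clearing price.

B, A; each pays $31,600,000

Ordering the bids: 71,600,000 (B), 59,800,000 (A), 31,600,000 (C), 3,100,000 (D)
Top 2: B, A.
Highest unsuccessful bid: $31,600,000 → clearing price.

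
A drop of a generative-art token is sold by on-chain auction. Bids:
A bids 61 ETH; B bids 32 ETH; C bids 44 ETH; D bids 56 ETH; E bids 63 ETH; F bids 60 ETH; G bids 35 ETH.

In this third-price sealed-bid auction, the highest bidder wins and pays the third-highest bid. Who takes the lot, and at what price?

Third-price sealed-bid auction: the highest bidder wins and pays the third-highest bid.
Sorting bids: 63 (E) > 61 (A) > 60 (F) > 56 (D) > 44 (C) > 35 (G) > …
E wins; payment is bid #3 in the ranking = 60 ETH.

E pays 60 ETH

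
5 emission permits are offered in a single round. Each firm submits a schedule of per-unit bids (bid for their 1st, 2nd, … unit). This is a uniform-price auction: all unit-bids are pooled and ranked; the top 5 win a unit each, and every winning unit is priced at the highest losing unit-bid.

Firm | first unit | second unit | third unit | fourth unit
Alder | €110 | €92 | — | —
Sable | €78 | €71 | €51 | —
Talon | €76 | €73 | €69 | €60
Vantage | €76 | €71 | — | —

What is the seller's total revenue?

Total revenue: €365

All unit-bids, highest first — top 5: 110 (Alder-1), 92 (Alder-2), 78 (Sable-1), 76 (Talon-1), 76 (Vantage-1)
Highest rejected unit-bid = €73.
Allocation: Alder 2, Sable 1, Talon 1, Vantage 1. Every unit priced at €73.
Revenue = 5 × 73 = €365.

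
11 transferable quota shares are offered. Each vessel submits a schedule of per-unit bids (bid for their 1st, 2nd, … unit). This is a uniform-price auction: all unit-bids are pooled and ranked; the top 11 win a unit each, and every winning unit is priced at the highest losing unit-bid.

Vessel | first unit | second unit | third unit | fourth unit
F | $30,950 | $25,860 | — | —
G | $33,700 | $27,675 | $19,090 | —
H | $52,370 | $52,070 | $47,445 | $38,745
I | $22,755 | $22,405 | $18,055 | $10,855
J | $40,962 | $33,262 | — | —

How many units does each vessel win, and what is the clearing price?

Merging the schedules and taking the best 11: 52,370 (H-1), 52,070 (H-2), 47,445 (H-3), 40,962 (J-1), 38,745 (H-4), 33,700 (G-1), 33,262 (J-2), 30,950 (F-1), 27,675 (G-2), 25,860 (F-2), 22,755 (I-1)
First bid not allocated: $22,405.
Allocation: F 2, G 2, H 4, I 1, J 2.

F 2, G 2, H 4, I 1, J 2; clearing price $22,405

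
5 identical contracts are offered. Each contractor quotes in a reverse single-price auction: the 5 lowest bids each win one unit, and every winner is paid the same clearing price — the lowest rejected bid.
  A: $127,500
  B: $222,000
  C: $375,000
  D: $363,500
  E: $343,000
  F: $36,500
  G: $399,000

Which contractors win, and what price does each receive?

F, A, B, E, D; each is paid $375,000

Ordering the bids: 36,500 (F), 127,500 (A), 222,000 (B), 343,000 (E), 363,500 (D), 375,000 (C), 399,000 (G)
Winners (5 units): F, A, B, E, D.
First losing bid is C's $375,000, which sets the uniform price.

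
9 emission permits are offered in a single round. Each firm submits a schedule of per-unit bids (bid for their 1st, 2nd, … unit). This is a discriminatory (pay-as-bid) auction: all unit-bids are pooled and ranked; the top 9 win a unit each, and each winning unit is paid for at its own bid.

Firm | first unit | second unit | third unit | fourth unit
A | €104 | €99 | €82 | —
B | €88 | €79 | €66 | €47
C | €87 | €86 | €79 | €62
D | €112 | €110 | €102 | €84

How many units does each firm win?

A 2, B 1, C 2, D 4

All unit-bids, highest first — top 9: 112 (D-1), 110 (D-2), 104 (A-1), 102 (D-3), 99 (A-2), 88 (B-1), 87 (C-1), 86 (C-2), 84 (D-4)
Next rejected bid: €82 (not a price — pay-as-bid).
Allocation: A 2, B 1, C 2, D 4.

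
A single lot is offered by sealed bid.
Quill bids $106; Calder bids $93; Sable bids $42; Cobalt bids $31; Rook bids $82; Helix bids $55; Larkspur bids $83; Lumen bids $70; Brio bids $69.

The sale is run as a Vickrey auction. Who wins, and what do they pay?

Quill pays $93

Bids ranked: 106 (Quill) > 93 (Calder) > 83 (Larkspur) > 82 (Rook) > 70 (Lumen) > 69 (Brio) > …
Quill is highest; pays the second-highest bid, $93.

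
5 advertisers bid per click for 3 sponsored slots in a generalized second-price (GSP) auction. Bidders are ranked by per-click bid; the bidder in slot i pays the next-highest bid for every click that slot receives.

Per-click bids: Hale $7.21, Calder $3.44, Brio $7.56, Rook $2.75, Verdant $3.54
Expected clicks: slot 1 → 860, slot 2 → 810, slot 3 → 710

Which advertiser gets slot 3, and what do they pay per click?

Per-click bids in order: $7.56 (Brio) > $7.21 (Hale) > $3.54 (Verdant) > $3.44 (Calder) > …
Slot 3 goes to the third-ranked bidder, Verdant, who pays the next bid down: $3.44/click.

Verdant; $3.44 per click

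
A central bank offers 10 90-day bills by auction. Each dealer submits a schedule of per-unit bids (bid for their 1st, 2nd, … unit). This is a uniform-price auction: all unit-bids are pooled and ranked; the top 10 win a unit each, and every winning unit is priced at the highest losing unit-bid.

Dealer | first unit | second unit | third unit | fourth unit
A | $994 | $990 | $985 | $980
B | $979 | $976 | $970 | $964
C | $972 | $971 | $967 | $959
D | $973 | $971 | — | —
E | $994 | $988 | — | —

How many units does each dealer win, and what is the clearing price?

Pooled unit-bids ranked (top 10): 994 (A-1), 994 (E-1), 990 (A-2), 988 (E-2), 985 (A-3), 980 (A-4), 979 (B-1), 976 (B-2), 973 (D-1), 972 (C-1)
First bid not allocated: $971.
Allocation: A 4, B 2, C 1, D 1, E 2.

A 4, B 2, C 1, D 1, E 2; clearing price $971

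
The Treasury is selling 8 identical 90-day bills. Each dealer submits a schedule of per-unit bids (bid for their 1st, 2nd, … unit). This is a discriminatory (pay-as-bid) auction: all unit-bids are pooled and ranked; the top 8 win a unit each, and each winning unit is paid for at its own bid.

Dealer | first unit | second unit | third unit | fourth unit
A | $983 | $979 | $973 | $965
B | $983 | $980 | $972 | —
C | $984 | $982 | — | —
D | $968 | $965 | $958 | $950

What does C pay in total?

C pays $1,966

Merging the schedules and taking the best 8: 984 (C-1), 983 (A-1), 983 (B-1), 982 (C-2), 980 (B-2), 979 (A-2), 973 (A-3), 972 (B-3)
Next rejected bid: $968 (not a price — pay-as-bid).
C's winning unit-bids: 984 + 982 = $1,966.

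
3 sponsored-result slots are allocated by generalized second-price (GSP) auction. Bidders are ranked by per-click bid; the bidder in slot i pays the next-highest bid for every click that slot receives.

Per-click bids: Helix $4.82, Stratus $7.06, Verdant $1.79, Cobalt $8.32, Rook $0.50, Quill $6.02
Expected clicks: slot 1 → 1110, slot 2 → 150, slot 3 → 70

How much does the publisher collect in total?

Per-click bids in order: $8.32 (Cobalt) > $7.06 (Stratus) > $6.02 (Quill) > $4.82 (Helix) > …
Slot 1: Cobalt pays $7.06 × 1110 = $7836.60
Slot 2: Stratus pays $6.02 × 150 = $903.00
Slot 3: Quill pays $4.82 × 70 = $337.40
Total = $9077.00

Total revenue: $9077.00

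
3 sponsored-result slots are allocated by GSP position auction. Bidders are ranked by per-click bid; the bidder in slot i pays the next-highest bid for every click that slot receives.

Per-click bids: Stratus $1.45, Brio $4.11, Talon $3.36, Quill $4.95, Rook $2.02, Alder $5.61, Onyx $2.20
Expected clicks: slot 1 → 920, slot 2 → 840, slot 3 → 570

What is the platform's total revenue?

Total revenue: $9921.60

Sorting advertisers: $5.61 (Alder) > $4.95 (Quill) > $4.11 (Brio) > $3.36 (Talon) > …
Slot 1: Alder pays $4.95 × 920 = $4554.00
Slot 2: Quill pays $4.11 × 840 = $3452.40
Slot 3: Brio pays $3.36 × 570 = $1915.20
Total = $9921.60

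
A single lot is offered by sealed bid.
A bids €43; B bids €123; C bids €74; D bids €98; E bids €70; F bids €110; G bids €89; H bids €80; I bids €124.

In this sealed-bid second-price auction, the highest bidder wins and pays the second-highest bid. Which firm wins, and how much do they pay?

I pays €123

Sealed-bid second-price auction: the highest bidder wins and pays the second-highest bid.
Sorting bids: 124 (I) > 123 (B) > 110 (F) > 98 (D) > 89 (G) > 80 (H) > …
I wins with the highest bid; price is set by the runner-up at €123.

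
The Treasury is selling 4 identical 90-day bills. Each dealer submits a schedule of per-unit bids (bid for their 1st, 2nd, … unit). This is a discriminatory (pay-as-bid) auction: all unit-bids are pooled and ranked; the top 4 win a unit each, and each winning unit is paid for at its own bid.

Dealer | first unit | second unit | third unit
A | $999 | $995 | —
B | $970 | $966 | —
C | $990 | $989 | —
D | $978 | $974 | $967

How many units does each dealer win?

Merging the schedules and taking the best 4: 999 (A-1), 995 (A-2), 990 (C-1), 989 (C-2)
Next rejected bid: $978 (not a price — pay-as-bid).
Allocation: A 2, C 2.

A 2, C 2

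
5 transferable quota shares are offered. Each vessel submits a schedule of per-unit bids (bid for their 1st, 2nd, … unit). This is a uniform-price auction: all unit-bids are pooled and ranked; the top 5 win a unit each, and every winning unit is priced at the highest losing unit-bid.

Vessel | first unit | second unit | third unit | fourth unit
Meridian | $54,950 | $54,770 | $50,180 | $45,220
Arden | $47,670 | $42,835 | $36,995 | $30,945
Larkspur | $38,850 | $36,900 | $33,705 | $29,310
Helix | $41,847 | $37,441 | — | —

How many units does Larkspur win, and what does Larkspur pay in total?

All unit-bids, highest first — top 5: 54,950 (Meridian-1), 54,770 (Meridian-2), 50,180 (Meridian-3), 47,670 (Arden-1), 45,220 (Meridian-4)
Highest rejected unit-bid = $42,835.
Larkspur wins 0 unit(s) at $42,835 each.

Larkspur: 0 units, pays $0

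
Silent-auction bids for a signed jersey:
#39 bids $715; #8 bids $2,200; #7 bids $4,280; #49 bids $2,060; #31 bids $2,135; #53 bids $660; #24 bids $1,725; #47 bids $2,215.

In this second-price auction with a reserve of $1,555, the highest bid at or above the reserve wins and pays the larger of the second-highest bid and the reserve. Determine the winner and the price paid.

Sorting bids: 4,280 (#7) > 2,215 (#47) > 2,200 (#8) > 2,135 (#31) > 2,060 (#49) > 1,725 (#24) > …
#7 has the top bid at or above the reserve ($4,280).
Second-highest bid $2,215 exceeds the reserve $1,555 → payment $2,215.

#7 pays $2,215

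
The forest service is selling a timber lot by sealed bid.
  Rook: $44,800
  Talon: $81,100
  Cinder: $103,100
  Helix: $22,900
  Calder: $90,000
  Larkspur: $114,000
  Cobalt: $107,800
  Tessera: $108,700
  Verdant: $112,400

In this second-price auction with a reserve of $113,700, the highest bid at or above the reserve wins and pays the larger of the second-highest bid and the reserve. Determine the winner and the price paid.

Larkspur pays $113,700

Bids ranked: 114,000 (Larkspur) > 112,400 (Verdant) > 108,700 (Tessera) > 107,800 (Cobalt) > 103,100 (Cinder) > 90,000 (Calder) > …
Highest eligible bid: Larkspur at $114,000.
Second-highest bid $112,400 is below the reserve $113,700, so the reserve binds → payment $113,700.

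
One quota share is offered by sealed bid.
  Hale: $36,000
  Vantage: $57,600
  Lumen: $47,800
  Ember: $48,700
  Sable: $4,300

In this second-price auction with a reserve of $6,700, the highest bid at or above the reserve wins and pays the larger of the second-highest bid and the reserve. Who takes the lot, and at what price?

Second-price auction with a reserve of $6,700: the highest bid at or above the reserve wins and pays the larger of the second-highest bid and the reserve.
Sorting bids: 57,600 (Vantage) > 48,700 (Ember) > 47,800 (Lumen) > 36,000 (Hale) > 4,300 (Sable)
Highest eligible bid: Vantage at $57,600.
Second-highest bid $48,700 exceeds the reserve $6,700 → payment $48,700.

Vantage pays $48,700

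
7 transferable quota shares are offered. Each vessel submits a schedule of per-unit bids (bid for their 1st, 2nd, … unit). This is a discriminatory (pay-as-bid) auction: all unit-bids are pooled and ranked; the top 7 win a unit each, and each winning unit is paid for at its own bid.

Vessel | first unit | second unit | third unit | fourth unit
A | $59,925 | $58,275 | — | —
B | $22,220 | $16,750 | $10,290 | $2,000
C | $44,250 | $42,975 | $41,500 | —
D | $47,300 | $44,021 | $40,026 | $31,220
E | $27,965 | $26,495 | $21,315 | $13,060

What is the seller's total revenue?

All unit-bids, highest first — top 7: 59,925 (A-1), 58,275 (A-2), 47,300 (D-1), 44,250 (C-1), 44,021 (D-2), 42,975 (C-2), 41,500 (C-3)
Next rejected bid: $40,026 (not a price — pay-as-bid).
Each winning unit pays its own bid.
Revenue = 59,925 + 58,275 + 47,300 + 44,250 + 44,021 + 42,975 + 41,500 = $338,246.

Total revenue: $338,246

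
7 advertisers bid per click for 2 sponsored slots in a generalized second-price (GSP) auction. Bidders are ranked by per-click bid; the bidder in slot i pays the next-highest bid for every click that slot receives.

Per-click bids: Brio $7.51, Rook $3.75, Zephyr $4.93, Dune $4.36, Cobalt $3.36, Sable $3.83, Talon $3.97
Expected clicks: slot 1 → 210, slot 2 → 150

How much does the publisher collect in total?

Total revenue: $1689.30

Sorting advertisers: $7.51 (Brio) > $4.93 (Zephyr) > $4.36 (Dune) > …
Slot 1: Brio pays $4.93 × 210 = $1035.30
Slot 2: Zephyr pays $4.36 × 150 = $654.00
Total = $1689.30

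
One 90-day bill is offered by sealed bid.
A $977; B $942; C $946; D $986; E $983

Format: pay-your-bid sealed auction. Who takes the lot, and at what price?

Rule: the highest bidder wins and pays their own bid.
Bids in order: 986 (D) > 983 (E) > 977 (A) > 946 (C) > 942 (B)
First-price: D pays what they bid, $986.

D pays $986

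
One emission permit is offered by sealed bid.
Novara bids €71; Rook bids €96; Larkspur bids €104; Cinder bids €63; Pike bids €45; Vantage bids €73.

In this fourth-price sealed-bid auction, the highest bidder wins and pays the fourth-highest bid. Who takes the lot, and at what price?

Bids ranked: 104 (Larkspur) > 96 (Rook) > 73 (Vantage) > 71 (Novara) > 63 (Cinder) > 45 (Pike)
Larkspur is highest; pays the fourth-highest bid, €71.

Larkspur pays €71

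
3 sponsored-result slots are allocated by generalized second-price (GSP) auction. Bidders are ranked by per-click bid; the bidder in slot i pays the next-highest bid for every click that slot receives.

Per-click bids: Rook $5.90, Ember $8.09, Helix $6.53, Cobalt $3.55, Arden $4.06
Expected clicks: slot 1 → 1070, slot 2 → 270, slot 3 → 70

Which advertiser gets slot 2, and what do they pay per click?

Sorting advertisers: $8.09 (Ember) > $6.53 (Helix) > $5.90 (Rook) > $4.06 (Arden) > …
Slot 2 goes to the second-ranked bidder, Helix, who pays the next bid down: $5.90/click.

Helix; $5.90 per click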